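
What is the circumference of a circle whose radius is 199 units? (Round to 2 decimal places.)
Circumference = 2 * pi * r
Circumference = 2 * pi * 199
Circumference = 1250.35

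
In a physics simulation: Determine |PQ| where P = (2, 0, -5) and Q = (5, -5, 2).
d = √[(3)² + (-5)² + (7)²] = √83 = 9.11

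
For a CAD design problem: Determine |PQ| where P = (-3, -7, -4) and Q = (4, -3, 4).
d = √[(7)² + (4)² + (8)²] = √129 = 11.36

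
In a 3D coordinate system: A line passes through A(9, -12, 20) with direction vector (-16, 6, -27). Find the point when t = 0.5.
P(0.5) = (9 + (-16)(0.5), -12 + 6(0.5), 20 + (-27)(0.5)) = (1, -9, 6.5)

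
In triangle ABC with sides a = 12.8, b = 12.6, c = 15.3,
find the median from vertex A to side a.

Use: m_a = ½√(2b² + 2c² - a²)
m_a = ½√(2·12.6² + 2·15.3² - 12.8²)
m_a = ½√(317.52 + 468.18 - 163.84) = ½√621.86 = 12.47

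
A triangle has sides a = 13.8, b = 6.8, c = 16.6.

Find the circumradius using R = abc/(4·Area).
s = (a+b+c)/2 = 18.6
Area = √(s(s-a)(s-b)(s-c)) = √(18.6·4.8·11.8·2) = 45.9022
R = abc/(4·Area) = (13.8·6.8·16.6)/(4·45.9022) = 1557.744/183.6088 = 8.484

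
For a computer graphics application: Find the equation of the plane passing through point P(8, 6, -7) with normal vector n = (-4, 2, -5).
d = n·P = (-4)(8) + (2)(6) + (-5)(-7) = 15
Plane: -4x + 2y - 5z = 15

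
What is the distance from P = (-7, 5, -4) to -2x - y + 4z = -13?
d = |(-2)(-7) + (-1)(5) + 4(-4) - (-13)| / √((-2)² + (-1)² + 4²) = 6/√21 = 1.309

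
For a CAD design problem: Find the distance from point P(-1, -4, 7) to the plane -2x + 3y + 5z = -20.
d = |(-2)(-1) + 3(-4) + 5(7) - (-20)| / √((-2)² + 3² + 5²) = 45/√38 = 7.3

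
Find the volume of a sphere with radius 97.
Volume = (4/3) * pi * r³
Volume = (4/3) * pi * 97³
Volume = (4/3) * pi * 912673
Volume = 3822995.72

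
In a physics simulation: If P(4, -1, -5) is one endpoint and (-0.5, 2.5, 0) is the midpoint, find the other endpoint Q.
Q = (2×(-0.5) - 4, 2×2.5 - (-1), 2×0 - (-5)) = (-5, 6, 5)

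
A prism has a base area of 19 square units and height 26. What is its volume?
Volume = base area * height
Volume = 19 * 26
Volume = 494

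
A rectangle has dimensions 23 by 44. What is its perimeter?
Perimeter = 2 * (length + width)
Perimeter = 2 * (23 + 44)
Perimeter = 2 * 67
Perimeter = 134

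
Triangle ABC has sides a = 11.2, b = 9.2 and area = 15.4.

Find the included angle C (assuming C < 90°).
Area = ½ab·sin(C)  →  sin(C) = 2·Area/(ab)
sin(C) = 2·15.4/(11.2·9.2) = 0.298913
C = arcsin(0.298913) = 17.39°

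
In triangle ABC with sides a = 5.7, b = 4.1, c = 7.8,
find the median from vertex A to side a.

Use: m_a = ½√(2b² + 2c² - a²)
m_a = ½√(2·4.1² + 2·7.8² - 5.7²)
m_a = ½√(33.62 + 121.68 - 32.49) = ½√122.81 = 5.541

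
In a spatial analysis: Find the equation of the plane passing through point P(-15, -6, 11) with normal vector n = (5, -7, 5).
d = n·P = (5)(-15) + (-7)(-6) + (5)(11) = 22
Plane: 5x - 7y + 5z = 22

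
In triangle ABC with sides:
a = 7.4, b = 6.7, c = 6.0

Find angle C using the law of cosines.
cos(C) = (a² + b² - c²)/(2ab)
cos(C) = (7.4² + 6.7² - 6.0²)/(2·7.4·6.7) = 63.65/99.16 = 0.641892
C = arccos(0.641892) = 50.07°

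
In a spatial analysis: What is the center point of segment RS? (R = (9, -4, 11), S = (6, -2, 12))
Midpoint = ((9+6)/2, (-4-2)/2, (11+12)/2) = (7.5, -3, 11.5)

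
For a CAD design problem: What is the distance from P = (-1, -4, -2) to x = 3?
d = |1(-1) + 0(-4) + 0(-2) - (3)| / √(1² + 0² + 0²) = 4/√1 = 4.0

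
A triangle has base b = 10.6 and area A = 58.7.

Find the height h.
A = ½bh  →  h = 2A/b
h = 2·58.7/10.6 = 11.08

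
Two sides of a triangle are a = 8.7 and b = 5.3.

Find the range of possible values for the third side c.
By the triangle inequality: |a - b| < c < a + b
|8.7 - 5.3| < c < 8.7 + 5.3
3.4 < c < 14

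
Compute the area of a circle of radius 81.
Area = pi * r²
Area = pi * 81²
Area = pi * 6561
Area = 20611.99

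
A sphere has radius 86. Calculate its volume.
Volume = (4/3) * pi * r³
Volume = (4/3) * pi * 86³
Volume = (4/3) * pi * 636056
Volume = 2664305.14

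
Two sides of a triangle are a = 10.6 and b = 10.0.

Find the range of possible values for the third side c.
By the triangle inequality: |a - b| < c < a + b
|10.6 - 10.0| < c < 10.6 + 10.0
0.6 < c < 20.6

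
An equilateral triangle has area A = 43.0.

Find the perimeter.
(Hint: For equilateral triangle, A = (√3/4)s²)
A = (√3/4)s²  →  s² = 4A/√3 = 4·43.0/√3 = 99.3042
s = 9.96515
Perimeter = 3s = 29.9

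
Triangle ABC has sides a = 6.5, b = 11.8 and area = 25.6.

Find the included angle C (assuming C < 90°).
Area = ½ab·sin(C)  →  sin(C) = 2·Area/(ab)
sin(C) = 2·25.6/(6.5·11.8) = 0.667536
C = arcsin(0.667536) = 41.88°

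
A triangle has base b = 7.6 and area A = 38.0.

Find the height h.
A = ½bh  →  h = 2A/b
h = 2·38.0/7.6 = 10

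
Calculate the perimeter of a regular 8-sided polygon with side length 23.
Perimeter = number of sides * side length
Perimeter = 8 * 23
Perimeter = 184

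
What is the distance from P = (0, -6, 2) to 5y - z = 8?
d = |0(0) + 5(-6) + (-1)(2) - (8)| / √(0² + 5² + (-1)²) = 40/√26 = 7.845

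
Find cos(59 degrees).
cos(59 degrees) = 0.515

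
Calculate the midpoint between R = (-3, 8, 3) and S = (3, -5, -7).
Midpoint = ((-3+3)/2, (8-5)/2, (3-7)/2) = (0, 1.5, -2)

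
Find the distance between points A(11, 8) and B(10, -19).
Using the distance formula: d = sqrt((x₂-x₁)² + (y₂-y₁)²)
dx = 10 - 11 = -1
dy = (-19) - 8 = -27
d = sqrt((-1)² + (-27)²) = sqrt(1 + 729) = sqrt(730) = 27.02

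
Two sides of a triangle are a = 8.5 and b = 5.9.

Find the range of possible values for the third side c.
By the triangle inequality: |a - b| < c < a + b
|8.5 - 5.9| < c < 8.5 + 5.9
2.6 < c < 14.4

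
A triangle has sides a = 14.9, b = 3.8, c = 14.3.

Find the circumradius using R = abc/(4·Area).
s = (a+b+c)/2 = 16.5
Area = √(s(s-a)(s-b)(s-c)) = √(16.5·1.6·12.7·2.2) = 27.1591
R = abc/(4·Area) = (14.9·3.8·14.3)/(4·27.1591) = 809.666/108.6364 = 7.453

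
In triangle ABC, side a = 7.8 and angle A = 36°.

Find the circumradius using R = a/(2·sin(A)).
R = a/(2·sin(A)) = 7.8/(2·sin(36°))
R = 7.8/(2·0.587785) = 7.8/1.175571 = 6.635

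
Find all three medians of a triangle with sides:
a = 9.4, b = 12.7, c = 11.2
Using m_x = ½√(2y² + 2z² - x²):
m_a = ½√(2·12.7² + 2·11.2² - 9.4²) = ½√485.1 = 11.01
m_b = ½√(2·9.4² + 2·11.2² - 12.7²) = ½√266.31 = 8.16
m_c = ½√(2·9.4² + 2·12.7² - 11.2²) = ½√373.86 = 9.668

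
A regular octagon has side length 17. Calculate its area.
For a regular 8-gon with side length s = 17:
Apothem a = s / (2*tan(pi/8)) = 17 / (2*tan(pi/8)) ≈ 20.52082
Perimeter P = 8 * 17 = 136
Area = (1/2) * P * a = (1/2) * 136 * 20.52082 = 1395.42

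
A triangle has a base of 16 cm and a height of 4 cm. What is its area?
Area = (1/2) * base * height
Area = (1/2) * 16 * 4
Area = 32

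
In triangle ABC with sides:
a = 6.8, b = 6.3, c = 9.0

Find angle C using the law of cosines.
cos(C) = (a² + b² - c²)/(2ab)
cos(C) = (6.8² + 6.3² - 9.0²)/(2·6.8·6.3) = 4.93/85.68 = 0.057540
C = arccos(0.057540) = 86.7°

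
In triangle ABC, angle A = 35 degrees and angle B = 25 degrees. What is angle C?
Sum of angles in a triangle = 180 degrees
Third angle = 180 - 35 - 25
Third angle = 120 degrees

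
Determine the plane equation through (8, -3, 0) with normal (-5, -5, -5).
d = n·P = (-5)(8) + (-5)(-3) + (-5)(0) = -25
Plane: -5x - 5y - 5z = -25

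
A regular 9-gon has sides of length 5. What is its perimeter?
Perimeter = number of sides * side length
Perimeter = 9 * 5
Perimeter = 45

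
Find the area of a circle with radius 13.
Area = pi * r²
Area = pi * 13²
Area = pi * 169
Area = 530.93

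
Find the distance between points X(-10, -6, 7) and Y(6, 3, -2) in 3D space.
d = √[(16)² + (9)² + (-9)²] = √418 = 20.45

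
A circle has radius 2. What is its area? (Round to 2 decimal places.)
Area = pi * r²
Area = pi * 2²
Area = pi * 4
Area = 12.57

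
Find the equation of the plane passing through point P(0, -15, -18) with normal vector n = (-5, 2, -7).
d = n·P = (-5)(0) + (2)(-15) + (-7)(-18) = 96
Plane: -5x + 2y - 7z = 96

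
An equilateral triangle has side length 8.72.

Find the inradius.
For an equilateral triangle, r = s/(2√3) where s is the side.
r = 8.72/(2√3) = 8.72/3.464102 = 2.517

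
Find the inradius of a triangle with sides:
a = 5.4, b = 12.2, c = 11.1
s = (a+b+c)/2 = (5.4+12.2+11.1)/2 = 14.35
Area = √(s(s-a)(s-b)(s-c)) = √(14.35·8.95·2.15·3.25) = 29.957
r = Area/s = 29.957/14.35 = 2.088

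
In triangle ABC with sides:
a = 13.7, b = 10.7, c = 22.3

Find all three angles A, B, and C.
By the law of cosines:
cos(A) = (b² + c² - a²)/(2bc) = 0.888668  →  A = 27.29°
cos(B) = (a² + c² - b²)/(2ac) = 0.933668  →  B = 20.99°
cos(C) = (a² + b² - c²)/(2ab) = -0.665496  →  C = 131.7°
Check: A + B + C = 180.0° ✓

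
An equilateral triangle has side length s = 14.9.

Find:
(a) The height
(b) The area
(a) Height h = s·√3/2 = 14.9·√3/2 = 12.9
(b) Area = (√3/4)·s² = (√3/4)·14.9² = (√3/4)·222.01 = 96.13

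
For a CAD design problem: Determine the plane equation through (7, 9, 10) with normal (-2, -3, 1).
d = n·P = (-2)(7) + (-3)(9) + (1)(10) = -31
Plane: -2x - 3y + z = -31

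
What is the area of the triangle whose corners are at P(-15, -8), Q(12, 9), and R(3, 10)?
Using the coordinate formula: Area = (1/2)|x₁(y₂-y₃) + x₂(y₃-y₁) + x₃(y₁-y₂)|
Area = (1/2)|(-15)(9-10) + 12(10-(-8)) + 3((-8)-9)|
Area = (1/2)|(-15)*(-1) + 12*18 + 3*(-17)|
Area = (1/2)|15 + 216 + (-51)|
Area = (1/2)*180 = 90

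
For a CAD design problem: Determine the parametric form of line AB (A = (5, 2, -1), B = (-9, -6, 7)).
Direction vector d = B - A = (-14, -8, 8)
x = 5 - 14t, y = 2 - 8t, z = -1 + 8t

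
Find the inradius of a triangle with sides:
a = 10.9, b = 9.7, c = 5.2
s = (a+b+c)/2 = (10.9+9.7+5.2)/2 = 12.9
Area = √(s(s-a)(s-b)(s-c)) = √(12.9·2·3.2·7.7) = 25.2133
r = Area/s = 25.2133/12.9 = 1.955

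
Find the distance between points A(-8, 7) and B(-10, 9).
Using the distance formula: d = sqrt((x₂-x₁)² + (y₂-y₁)²)
dx = (-10) - (-8) = -2
dy = 9 - 7 = 2
d = sqrt((-2)² + 2²) = sqrt(4 + 4) = sqrt(8) = 2.83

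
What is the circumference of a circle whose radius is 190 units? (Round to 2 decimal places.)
Circumference = 2 * pi * r
Circumference = 2 * pi * 190
Circumference = 1193.81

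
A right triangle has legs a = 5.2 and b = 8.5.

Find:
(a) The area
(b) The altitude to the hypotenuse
(a) Area = ½ab = ½·5.2·8.5 = 22.1
(b) Hypotenuse c = √(5.2² + 8.5²) = √99.29 = 9.96444
    Area = ½·c·h_c  →  h_c = 2·Area/c = 2·22.1/9.96444 = 4.436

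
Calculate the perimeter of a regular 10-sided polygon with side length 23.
Perimeter = number of sides * side length
Perimeter = 10 * 23
Perimeter = 230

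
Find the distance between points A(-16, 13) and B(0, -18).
Using the distance formula: d = sqrt((x₂-x₁)² + (y₂-y₁)²)
dx = 0 - (-16) = 16
dy = (-18) - 13 = -31
d = sqrt(16² + (-31)²) = sqrt(256 + 961) = sqrt(1217) = 34.89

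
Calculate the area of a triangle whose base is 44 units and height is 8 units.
Area = (1/2) * base * height
Area = (1/2) * 44 * 8
Area = 176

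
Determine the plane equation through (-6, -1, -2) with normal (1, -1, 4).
d = n·P = (1)(-6) + (-1)(-1) + (4)(-2) = -13
Plane: x - y + 4z = -13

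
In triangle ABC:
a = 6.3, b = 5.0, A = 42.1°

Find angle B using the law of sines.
sin(B)/b = sin(A)/a
sin(B) = b·sin(A)/a = 5.0·sin(42.1°)/6.3 = 0.532085
B = arcsin(0.532085) = 32.15°  (b ≤ a, so B ≤ A and the acute solution is unique)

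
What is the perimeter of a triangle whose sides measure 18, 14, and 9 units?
Perimeter = sum of all sides
Perimeter = 18 + 14 + 9
Perimeter = 41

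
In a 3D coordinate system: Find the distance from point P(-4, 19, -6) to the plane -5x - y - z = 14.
d = |(-5)(-4) + (-1)(19) + (-1)(-6) - (14)| / √((-5)² + (-1)² + (-1)²) = 7/√27 = 1.347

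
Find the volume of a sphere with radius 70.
Volume = (4/3) * pi * r³
Volume = (4/3) * pi * 70³
Volume = (4/3) * pi * 343000
Volume = 1436755.04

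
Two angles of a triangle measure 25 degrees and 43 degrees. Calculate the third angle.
Sum of angles in a triangle = 180 degrees
Third angle = 180 - 25 - 43
Third angle = 112 degrees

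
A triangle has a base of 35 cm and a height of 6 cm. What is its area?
Area = (1/2) * base * height
Area = (1/2) * 35 * 6
Area = 105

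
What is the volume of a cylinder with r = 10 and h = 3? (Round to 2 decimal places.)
Volume = pi * r² * h
Volume = pi * 10² * 3
Volume = pi * 100 * 3
Volume = pi * 300
Volume = 942.48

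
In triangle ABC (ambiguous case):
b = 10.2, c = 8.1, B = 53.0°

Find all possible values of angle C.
sin(C)/c = sin(B)/b  →  sin(C) = c·sin(B)/b = 8.1·sin(53.0°)/10.2 = 0.634211
C₁ = arcsin(0.634211) = 39.36°,  C₂ = 180° - C₁ = 140.64°
Check C₂: A = 180° - 53.0° - 140.64° = -13.64° ≤ 0, rejected
C = 39.36° (one solution)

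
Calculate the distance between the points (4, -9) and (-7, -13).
Using the distance formula: d = sqrt((x₂-x₁)² + (y₂-y₁)²)
dx = (-7) - 4 = -11
dy = (-13) - (-9) = -4
d = sqrt((-11)² + (-4)²) = sqrt(121 + 16) = sqrt(137) = 11.70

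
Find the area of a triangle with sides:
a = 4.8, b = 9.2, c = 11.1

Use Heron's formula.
s = (a+b+c)/2 = (4.8+9.2+11.1)/2 = 12.55
A = √(s(s-a)(s-b)(s-c)) = √(12.55·7.75·3.35·1.45)
A = √472.453 = 21.74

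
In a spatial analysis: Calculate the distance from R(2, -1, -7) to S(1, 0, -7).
d = √[(-1)² + (1)² + (0)²] = √2 = 1.414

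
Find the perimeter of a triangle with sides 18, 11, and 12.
Perimeter = sum of all sides
Perimeter = 18 + 11 + 12
Perimeter = 41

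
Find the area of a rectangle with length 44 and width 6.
Area = length * width
Area = 44 * 6
Area = 264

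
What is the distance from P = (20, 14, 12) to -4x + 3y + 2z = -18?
d = |(-4)(20) + 3(14) + 2(12) - (-18)| / √((-4)² + 3² + 2²) = 4/√29 = 0.7428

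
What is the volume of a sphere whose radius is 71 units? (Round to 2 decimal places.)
Volume = (4/3) * pi * r³
Volume = (4/3) * pi * 71³
Volume = (4/3) * pi * 357911
Volume = 1499214.09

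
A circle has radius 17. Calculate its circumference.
Circumference = 2 * pi * r
Circumference = 2 * pi * 17
Circumference = 106.81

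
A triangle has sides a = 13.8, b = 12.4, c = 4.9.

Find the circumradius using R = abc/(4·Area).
s = (a+b+c)/2 = 15.55
Area = √(s(s-a)(s-b)(s-c)) = √(15.55·1.75·3.15·10.65) = 30.2144
R = abc/(4·Area) = (13.8·12.4·4.9)/(4·30.2144) = 838.488/120.8576 = 6.938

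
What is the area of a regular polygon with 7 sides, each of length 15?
For a regular 7-gon with side length s = 15:
Apothem a = s / (2*tan(pi/7)) = 15 / (2*tan(pi/7)) ≈ 15.5739
Perimeter P = 7 * 15 = 105
Area = (1/2) * P * a = (1/2) * 105 * 15.5739 = 817.63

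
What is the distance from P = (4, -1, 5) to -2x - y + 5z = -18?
d = |(-2)(4) + (-1)(-1) + 5(5) - (-18)| / √((-2)² + (-1)² + 5²) = 36/√30 = 6.573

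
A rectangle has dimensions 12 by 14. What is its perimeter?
Perimeter = 2 * (length + width)
Perimeter = 2 * (12 + 14)
Perimeter = 2 * 26
Perimeter = 52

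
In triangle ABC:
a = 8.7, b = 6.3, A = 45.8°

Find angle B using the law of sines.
sin(B)/b = sin(A)/a
sin(B) = b·sin(A)/a = 6.3·sin(45.8°)/8.7 = 0.519142
B = arcsin(0.519142) = 31.27°  (b ≤ a, so B ≤ A and the acute solution is unique)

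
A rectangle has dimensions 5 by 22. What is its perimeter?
Perimeter = 2 * (length + width)
Perimeter = 2 * (5 + 22)
Perimeter = 2 * 27
Perimeter = 54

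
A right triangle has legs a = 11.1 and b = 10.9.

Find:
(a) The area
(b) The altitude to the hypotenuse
(a) Area = ½ab = ½·11.1·10.9 = 60.495
(b) Hypotenuse c = √(11.1² + 10.9²) = √242.02 = 15.557
    Area = ½·c·h_c  →  h_c = 2·Area/c = 2·60.495/15.557 = 7.777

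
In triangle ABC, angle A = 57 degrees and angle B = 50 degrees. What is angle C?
Sum of angles in a triangle = 180 degrees
Third angle = 180 - 57 - 50
Third angle = 73 degrees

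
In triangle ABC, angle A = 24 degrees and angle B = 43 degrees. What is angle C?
Sum of angles in a triangle = 180 degrees
Third angle = 180 - 24 - 43
Third angle = 113 degrees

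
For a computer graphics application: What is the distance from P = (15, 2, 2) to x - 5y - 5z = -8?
d = |1(15) + (-5)(2) + (-5)(2) - (-8)| / √(1² + (-5)² + (-5)²) = 3/√51 = 0.4201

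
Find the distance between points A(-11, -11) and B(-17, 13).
Using the distance formula: d = sqrt((x₂-x₁)² + (y₂-y₁)²)
dx = (-17) - (-11) = -6
dy = 13 - (-11) = 24
d = sqrt((-6)² + 24²) = sqrt(36 + 576) = sqrt(612) = 24.74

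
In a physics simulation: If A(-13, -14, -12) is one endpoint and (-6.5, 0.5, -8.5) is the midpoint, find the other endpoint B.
B = (2×(-6.5) - (-13), 2×0.5 - (-14), 2×(-8.5) - (-12)) = (0, 15, -5)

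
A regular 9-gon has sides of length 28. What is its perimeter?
Perimeter = number of sides * side length
Perimeter = 9 * 28
Perimeter = 252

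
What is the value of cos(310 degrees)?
cos(310 degrees) = 0.6428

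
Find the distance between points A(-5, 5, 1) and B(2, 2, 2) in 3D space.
d = √[(7)² + (-3)² + (1)²] = √59 = 7.681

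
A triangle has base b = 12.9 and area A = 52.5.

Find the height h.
A = ½bh  →  h = 2A/b
h = 2·52.5/12.9 = 8.14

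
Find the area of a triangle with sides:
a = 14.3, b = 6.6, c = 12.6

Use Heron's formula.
s = (a+b+c)/2 = (14.3+6.6+12.6)/2 = 16.75
A = √(s(s-a)(s-b)(s-c)) = √(16.75·2.45·10.15·4.15)
A = √1728.6 = 41.58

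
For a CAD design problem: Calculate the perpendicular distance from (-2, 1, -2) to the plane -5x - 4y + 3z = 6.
d = |(-5)(-2) + (-4)(1) + 3(-2) - (6)| / √((-5)² + (-4)² + 3²) = 6/√50 = 0.8485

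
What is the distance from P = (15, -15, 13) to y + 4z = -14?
d = |0(15) + 1(-15) + 4(13) - (-14)| / √(0² + 1² + 4²) = 51/√17 = 12.37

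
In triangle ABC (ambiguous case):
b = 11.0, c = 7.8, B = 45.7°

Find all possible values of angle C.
sin(C)/c = sin(B)/b  →  sin(C) = c·sin(B)/b = 7.8·sin(45.7°)/11.0 = 0.507491
C₁ = arcsin(0.507491) = 30.5°,  C₂ = 180° - C₁ = 149.5°
Check C₂: A = 180° - 45.7° - 149.5° = -15.2° ≤ 0, rejected
C = 30.5° (one solution)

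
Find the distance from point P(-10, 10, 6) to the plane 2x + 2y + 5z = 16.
d = |2(-10) + 2(10) + 5(6) - (16)| / √(2² + 2² + 5²) = 14/√33 = 2.437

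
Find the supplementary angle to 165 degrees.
Supplementary angles sum to 180 degrees.
Other angle = 180 - 165
Other angle = 15 degrees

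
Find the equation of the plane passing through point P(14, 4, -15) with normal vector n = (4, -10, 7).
d = n·P = (4)(14) + (-10)(4) + (7)(-15) = -89
Plane: 4x - 10y + 7z = -89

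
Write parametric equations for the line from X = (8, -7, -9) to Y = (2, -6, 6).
Direction vector d = Y - X = (-6, 1, 15)
x = 8 - 6t, y = -7 + t, z = -9 + 15t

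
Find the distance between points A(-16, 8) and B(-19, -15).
Using the distance formula: d = sqrt((x₂-x₁)² + (y₂-y₁)²)
dx = (-19) - (-16) = -3
dy = (-15) - 8 = -23
d = sqrt((-3)² + (-23)²) = sqrt(9 + 529) = sqrt(538) = 23.19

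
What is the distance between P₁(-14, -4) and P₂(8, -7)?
Using the distance formula: d = sqrt((x₂-x₁)² + (y₂-y₁)²)
dx = 8 - (-14) = 22
dy = (-7) - (-4) = -3
d = sqrt(22² + (-3)²) = sqrt(484 + 9) = sqrt(493) = 22.20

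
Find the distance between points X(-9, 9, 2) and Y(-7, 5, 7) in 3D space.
d = √[(2)² + (-4)² + (5)²] = √45 = 6.708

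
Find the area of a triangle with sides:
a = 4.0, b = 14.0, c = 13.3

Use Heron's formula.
s = (a+b+c)/2 = (4.0+14.0+13.3)/2 = 15.65
A = √(s(s-a)(s-b)(s-c)) = √(15.65·11.65·1.65·2.35)
A = √706.955 = 26.59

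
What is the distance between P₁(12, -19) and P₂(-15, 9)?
Using the distance formula: d = sqrt((x₂-x₁)² + (y₂-y₁)²)
dx = (-15) - 12 = -27
dy = 9 - (-19) = 28
d = sqrt((-27)² + 28²) = sqrt(729 + 784) = sqrt(1513) = 38.90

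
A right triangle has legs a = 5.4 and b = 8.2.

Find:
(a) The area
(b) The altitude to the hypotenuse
(a) Area = ½ab = ½·5.4·8.2 = 22.14
(b) Hypotenuse c = √(5.4² + 8.2²) = √96.4 = 9.81835
    Area = ½·c·h_c  →  h_c = 2·Area/c = 2·22.14/9.81835 = 4.51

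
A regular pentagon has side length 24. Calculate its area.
For a regular 5-gon with side length s = 24:
Apothem a = s / (2*tan(pi/5)) = 24 / (2*tan(pi/5)) ≈ 16.51658
Perimeter P = 5 * 24 = 120
Area = (1/2) * P * a = (1/2) * 120 * 16.51658 = 990.99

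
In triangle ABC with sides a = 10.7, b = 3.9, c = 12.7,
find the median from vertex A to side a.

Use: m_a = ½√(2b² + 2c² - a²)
m_a = ½√(2·3.9² + 2·12.7² - 10.7²)
m_a = ½√(30.42 + 322.58 - 114.49) = ½√238.51 = 7.722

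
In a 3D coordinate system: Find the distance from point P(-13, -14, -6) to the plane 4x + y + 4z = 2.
d = |4(-13) + 1(-14) + 4(-6) - (2)| / √(4² + 1² + 4²) = 92/√33 = 16.02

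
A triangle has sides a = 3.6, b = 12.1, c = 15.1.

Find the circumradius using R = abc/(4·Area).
s = (a+b+c)/2 = 15.4
Area = √(s(s-a)(s-b)(s-c)) = √(15.4·11.8·3.3·0.3) = 13.4128
R = abc/(4·Area) = (3.6·12.1·15.1)/(4·13.4128) = 657.756/53.6512 = 12.26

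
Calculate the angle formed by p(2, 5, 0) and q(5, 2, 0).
p·q = 20, |p|² = 29, |q|² = 29
cos θ = 20/√841 ≈ 0.6897
θ ≈ 46.4°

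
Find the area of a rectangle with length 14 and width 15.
Area = length * width
Area = 14 * 15
Area = 210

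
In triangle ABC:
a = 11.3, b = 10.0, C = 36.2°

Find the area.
Using A = ½ab·sin(C):
A = ½·11.3·10.0·sin(36.2°) = ½·113·0.590606 = 33.37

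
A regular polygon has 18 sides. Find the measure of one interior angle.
Interior angle of a regular n-gon = (n-2)*180/n
Interior angle = (18-2)*180/18
Interior angle = 16*180/18
Interior angle = 2880/18
Interior angle = 160 degrees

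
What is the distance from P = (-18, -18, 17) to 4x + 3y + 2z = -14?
d = |4(-18) + 3(-18) + 2(17) - (-14)| / √(4² + 3² + 2²) = 78/√29 = 14.48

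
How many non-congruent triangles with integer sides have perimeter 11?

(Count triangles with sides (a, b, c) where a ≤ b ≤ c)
With a ≤ b ≤ c and a + b + c = 11, the triangle inequality a + b > c gives c < 11/2, so c ≤ 5.
Iterate a from 1 to ⌊p/3⌋ = 3; for each a, b ranges from a to ⌊(p−a)/2⌋ with c = p − a − b, keeping only c ≥ b.
Triples: (1, 5, 5), (2, 4, 5), (3, 3, 5), …
Count = 4 triangles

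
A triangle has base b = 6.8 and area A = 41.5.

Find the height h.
A = ½bh  →  h = 2A/b
h = 2·41.5/6.8 = 12.21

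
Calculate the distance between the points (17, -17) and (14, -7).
Using the distance formula: d = sqrt((x₂-x₁)² + (y₂-y₁)²)
dx = 14 - 17 = -3
dy = (-7) - (-17) = 10
d = sqrt((-3)² + 10²) = sqrt(9 + 100) = sqrt(109) = 10.44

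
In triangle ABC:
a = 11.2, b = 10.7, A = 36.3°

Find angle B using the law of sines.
sin(B)/b = sin(A)/a
sin(B) = b·sin(A)/a = 10.7·sin(36.3°)/11.2 = 0.565584
B = arcsin(0.565584) = 34.44°  (b ≤ a, so B ≤ A and the acute solution is unique)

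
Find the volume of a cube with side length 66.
Volume = s³
Volume = 66³
Volume = 287496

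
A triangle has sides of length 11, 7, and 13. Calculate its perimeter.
Perimeter = sum of all sides
Perimeter = 11 + 7 + 13
Perimeter = 31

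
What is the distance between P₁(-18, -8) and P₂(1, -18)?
Using the distance formula: d = sqrt((x₂-x₁)² + (y₂-y₁)²)
dx = 1 - (-18) = 19
dy = (-18) - (-8) = -10
d = sqrt(19² + (-10)²) = sqrt(361 + 100) = sqrt(461) = 21.47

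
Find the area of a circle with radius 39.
Area = pi * r²
Area = pi * 39²
Area = pi * 1521
Area = 4778.36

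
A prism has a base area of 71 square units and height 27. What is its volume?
Volume = base area * height
Volume = 71 * 27
Volume = 1917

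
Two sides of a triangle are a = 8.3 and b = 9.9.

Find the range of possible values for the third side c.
By the triangle inequality: |a - b| < c < a + b
|8.3 - 9.9| < c < 8.3 + 9.9
1.6 < c < 18.2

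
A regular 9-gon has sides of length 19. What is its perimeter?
Perimeter = number of sides * side length
Perimeter = 9 * 19
Perimeter = 171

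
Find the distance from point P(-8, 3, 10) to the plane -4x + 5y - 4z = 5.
d = |(-4)(-8) + 5(3) + (-4)(10) - (5)| / √((-4)² + 5² + (-4)²) = 2/√57 = 0.2649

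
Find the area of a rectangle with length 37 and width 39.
Area = length * width
Area = 37 * 39
Area = 1443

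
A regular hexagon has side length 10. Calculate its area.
For a regular 6-gon with side length s = 10:
Apothem a = s / (2*tan(pi/6)) = 10 / (2*tan(pi/6)) ≈ 8.6603
Perimeter P = 6 * 10 = 60
Area = (1/2) * P * a = (1/2) * 60 * 8.6603 = 259.81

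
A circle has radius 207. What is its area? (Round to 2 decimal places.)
Area = pi * r²
Area = pi * 207²
Area = pi * 42849
Area = 134614.10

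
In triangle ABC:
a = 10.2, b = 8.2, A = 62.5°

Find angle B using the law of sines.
sin(B)/b = sin(A)/a
sin(B) = b·sin(A)/a = 8.2·sin(62.5°)/10.2 = 0.713087
B = arcsin(0.713087) = 45.49°  (b ≤ a, so B ≤ A and the acute solution is unique)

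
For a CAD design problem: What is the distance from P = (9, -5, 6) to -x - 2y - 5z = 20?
d = |(-1)(9) + (-2)(-5) + (-5)(6) - (20)| / √((-1)² + (-2)² + (-5)²) = 49/√30 = 8.946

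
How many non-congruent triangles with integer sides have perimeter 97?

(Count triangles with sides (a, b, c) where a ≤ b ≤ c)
With a ≤ b ≤ c and a + b + c = 97, the triangle inequality a + b > c gives c < 97/2, so c ≤ 48.
Iterate a from 1 to ⌊p/3⌋ = 32; for each a, b ranges from a to ⌊(p−a)/2⌋ with c = p − a − b, keeping only c ≥ b.
Triples: (1, 48, 48), (2, 47, 48), (3, 46, 48), …
Count = 208 triangles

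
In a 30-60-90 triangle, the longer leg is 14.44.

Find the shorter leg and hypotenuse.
In a 30-60-90 triangle, sides are in ratio 1 : √3 : 2.
Long leg = short leg·√3  →  short leg = 14.44/√3 = 8.337
Hypotenuse = 2·(short leg) = 2·14.44/√3 = 16.67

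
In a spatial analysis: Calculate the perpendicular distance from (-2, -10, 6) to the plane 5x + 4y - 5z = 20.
d = |5(-2) + 4(-10) + (-5)(6) - (20)| / √(5² + 4² + (-5)²) = 100/√66 = 12.31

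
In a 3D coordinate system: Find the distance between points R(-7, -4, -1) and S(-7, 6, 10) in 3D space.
d = √[(0)² + (10)² + (11)²] = √221 = 14.87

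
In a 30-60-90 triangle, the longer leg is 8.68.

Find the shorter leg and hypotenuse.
In a 30-60-90 triangle, sides are in ratio 1 : √3 : 2.
Long leg = short leg·√3  →  short leg = 8.68/√3 = 5.011
Hypotenuse = 2·(short leg) = 2·8.68/√3 = 10.02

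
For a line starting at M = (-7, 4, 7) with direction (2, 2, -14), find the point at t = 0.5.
P(0.5) = (-7 + 2(0.5), 4 + 2(0.5), 7 + (-14)(0.5)) = (-6, 5, 0)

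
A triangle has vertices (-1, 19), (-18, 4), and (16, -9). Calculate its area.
Using the coordinate formula: Area = (1/2)|x₁(y₂-y₃) + x₂(y₃-y₁) + x₃(y₁-y₂)|
Area = (1/2)|(-1)(4-(-9)) + (-18)((-9)-19) + 16(19-4)|
Area = (1/2)|(-1)*13 + (-18)*(-28) + 16*15|
Area = (1/2)|(-13) + 504 + 240|
Area = (1/2)*731 = 365.50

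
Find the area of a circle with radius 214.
Area = pi * r²
Area = pi * 214²
Area = pi * 45796
Area = 143872.38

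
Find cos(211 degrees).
cos(211 degrees) = -0.8572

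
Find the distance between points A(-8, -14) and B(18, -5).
Using the distance formula: d = sqrt((x₂-x₁)² + (y₂-y₁)²)
dx = 18 - (-8) = 26
dy = (-5) - (-14) = 9
d = sqrt(26² + 9²) = sqrt(676 + 81) = sqrt(757) = 27.51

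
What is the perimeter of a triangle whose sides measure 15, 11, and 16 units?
Perimeter = sum of all sides
Perimeter = 15 + 11 + 16
Perimeter = 42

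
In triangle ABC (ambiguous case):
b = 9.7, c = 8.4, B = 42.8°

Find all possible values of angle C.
sin(C)/c = sin(B)/b  →  sin(C) = c·sin(B)/b = 8.4·sin(42.8°)/9.7 = 0.588382
C₁ = arcsin(0.588382) = 36.04°,  C₂ = 180° - C₁ = 143.96°
Check C₂: A = 180° - 42.8° - 143.96° = -6.76° ≤ 0, rejected
C = 36.04° (one solution)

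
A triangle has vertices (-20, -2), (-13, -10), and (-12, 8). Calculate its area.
Using the coordinate formula: Area = (1/2)|x₁(y₂-y₃) + x₂(y₃-y₁) + x₃(y₁-y₂)|
Area = (1/2)|(-20)((-10)-8) + (-13)(8-(-2)) + (-12)((-2)-(-10))|
Area = (1/2)|(-20)*(-18) + (-13)*10 + (-12)*8|
Area = (1/2)|360 + (-130) + (-96)|
Area = (1/2)*134 = 67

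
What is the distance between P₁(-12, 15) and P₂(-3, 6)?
Using the distance formula: d = sqrt((x₂-x₁)² + (y₂-y₁)²)
dx = (-3) - (-12) = 9
dy = 6 - 15 = -9
d = sqrt(9² + (-9)²) = sqrt(81 + 81) = sqrt(162) = 12.73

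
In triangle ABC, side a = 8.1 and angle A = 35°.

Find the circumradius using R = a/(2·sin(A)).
R = a/(2·sin(A)) = 8.1/(2·sin(35°))
R = 8.1/(2·0.573576) = 8.1/1.147153 = 7.061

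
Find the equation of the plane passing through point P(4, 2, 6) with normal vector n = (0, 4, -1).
d = n·P = (0)(4) + (4)(2) + (-1)(6) = 2
Plane: 4y - z = 2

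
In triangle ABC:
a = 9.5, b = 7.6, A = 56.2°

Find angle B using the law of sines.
sin(B)/b = sin(A)/a
sin(B) = b·sin(A)/a = 7.6·sin(56.2°)/9.5 = 0.664788
B = arcsin(0.664788) = 41.67°  (b ≤ a, so B ≤ A and the acute solution is unique)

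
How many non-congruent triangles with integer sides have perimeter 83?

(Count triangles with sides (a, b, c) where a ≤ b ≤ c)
With a ≤ b ≤ c and a + b + c = 83, the triangle inequality a + b > c gives c < 83/2, so c ≤ 41.
Iterate a from 1 to ⌊p/3⌋ = 27; for each a, b ranges from a to ⌊(p−a)/2⌋ with c = p − a − b, keeping only c ≥ b.
Triples: (1, 41, 41), (2, 40, 41), (3, 39, 41), …
Count = 154 triangles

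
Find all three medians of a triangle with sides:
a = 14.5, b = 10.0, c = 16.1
Using m_x = ½√(2y² + 2z² - x²):
m_a = ½√(2·10.0² + 2·16.1² - 14.5²) = ½√508.17 = 11.27
m_b = ½√(2·14.5² + 2·16.1² - 10.0²) = ½√838.92 = 14.48
m_c = ½√(2·14.5² + 2·10.0² - 16.1²) = ½√361.29 = 9.504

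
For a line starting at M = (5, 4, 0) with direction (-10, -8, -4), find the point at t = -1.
P(-1) = (5 + (-10)(-1), 4 + (-8)(-1), 0 + (-4)(-1)) = (15, 12, 4)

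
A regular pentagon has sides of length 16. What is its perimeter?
Perimeter = number of sides * side length
Perimeter = 5 * 16
Perimeter = 80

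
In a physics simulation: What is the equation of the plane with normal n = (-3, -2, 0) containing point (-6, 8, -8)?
d = n·P = (-3)(-6) + (-2)(8) + (0)(-8) = 2
Plane: -3x - 2y = 2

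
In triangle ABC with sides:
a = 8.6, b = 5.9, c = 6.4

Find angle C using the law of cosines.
cos(C) = (a² + b² - c²)/(2ab)
cos(C) = (8.6² + 5.9² - 6.4²)/(2·8.6·5.9) = 67.81/101.48 = 0.668210
C = arccos(0.668210) = 48.07°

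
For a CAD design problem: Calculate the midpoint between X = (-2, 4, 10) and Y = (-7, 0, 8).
Midpoint = ((-2-7)/2, (4+0)/2, (10+8)/2) = (-4.5, 2, 9)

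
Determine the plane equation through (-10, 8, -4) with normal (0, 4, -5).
d = n·P = (0)(-10) + (4)(8) + (-5)(-4) = 52
Plane: 4y - 5z = 52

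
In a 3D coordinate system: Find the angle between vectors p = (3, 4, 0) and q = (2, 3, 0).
p·q = 18, |p|² = 25, |q|² = 13
cos θ = 18/√325 ≈ 0.9985
θ ≈ 3.18°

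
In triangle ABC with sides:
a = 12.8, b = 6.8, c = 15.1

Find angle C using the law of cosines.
cos(C) = (a² + b² - c²)/(2ab)
cos(C) = (12.8² + 6.8² - 15.1²)/(2·12.8·6.8) = -17.93/174.08 = -0.102999
C = arccos(-0.102999) = 95.91°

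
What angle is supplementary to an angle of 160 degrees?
Supplementary angles sum to 180 degrees.
Other angle = 180 - 160
Other angle = 20 degrees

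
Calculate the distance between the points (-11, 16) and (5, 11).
Using the distance formula: d = sqrt((x₂-x₁)² + (y₂-y₁)²)
dx = 5 - (-11) = 16
dy = 11 - 16 = -5
d = sqrt(16² + (-5)²) = sqrt(256 + 25) = sqrt(281) = 16.76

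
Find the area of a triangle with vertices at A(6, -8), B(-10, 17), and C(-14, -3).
Using the coordinate formula: Area = (1/2)|x₁(y₂-y₃) + x₂(y₃-y₁) + x₃(y₁-y₂)|
Area = (1/2)|6(17-(-3)) + (-10)((-3)-(-8)) + (-14)((-8)-17)|
Area = (1/2)|6*20 + (-10)*5 + (-14)*(-25)|
Area = (1/2)|120 + (-50) + 350|
Area = (1/2)*420 = 210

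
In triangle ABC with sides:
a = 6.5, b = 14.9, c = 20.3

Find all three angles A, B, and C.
By the law of cosines:
cos(A) = (b² + c² - a²)/(2bc) = 0.978361  →  A = 11.94°
cos(B) = (a² + c² - b²)/(2ac) = 0.880371  →  B = 28.31°
cos(C) = (a² + b² - c²)/(2ab) = -0.763191  →  C = 139.7°
Check: A + B + C = 180.0° ✓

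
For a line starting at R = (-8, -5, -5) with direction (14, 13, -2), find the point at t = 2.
P(2) = (-8 + 14(2), -5 + 13(2), -5 + (-2)(2)) = (20, 21, -9)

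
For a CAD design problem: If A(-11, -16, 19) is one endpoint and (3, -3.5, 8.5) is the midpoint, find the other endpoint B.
B = (2×3 - (-11), 2×(-3.5) - (-16), 2×8.5 - 19) = (17, 9, -2)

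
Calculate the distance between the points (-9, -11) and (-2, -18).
Using the distance formula: d = sqrt((x₂-x₁)² + (y₂-y₁)²)
dx = (-2) - (-9) = 7
dy = (-18) - (-11) = -7
d = sqrt(7² + (-7)²) = sqrt(49 + 49) = sqrt(98) = 9.90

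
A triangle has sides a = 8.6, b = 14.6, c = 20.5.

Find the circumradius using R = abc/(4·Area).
s = (a+b+c)/2 = 21.85
Area = √(s(s-a)(s-b)(s-c)) = √(21.85·13.25·7.25·1.35) = 53.2316
R = abc/(4·Area) = (8.6·14.6·20.5)/(4·53.2316) = 2573.98/212.9264 = 12.09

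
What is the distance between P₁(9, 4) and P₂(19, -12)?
Using the distance formula: d = sqrt((x₂-x₁)² + (y₂-y₁)²)
dx = 19 - 9 = 10
dy = (-12) - 4 = -16
d = sqrt(10² + (-16)²) = sqrt(100 + 256) = sqrt(356) = 18.87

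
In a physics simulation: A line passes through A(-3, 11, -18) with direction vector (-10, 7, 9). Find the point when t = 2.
P(2) = (-3 + (-10)(2), 11 + 7(2), -18 + 9(2)) = (-23, 25, 0)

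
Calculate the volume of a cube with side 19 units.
Volume = s³
Volume = 19³
Volume = 6859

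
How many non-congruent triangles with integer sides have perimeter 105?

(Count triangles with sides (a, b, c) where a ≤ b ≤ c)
With a ≤ b ≤ c and a + b + c = 105, the triangle inequality a + b > c gives c < 105/2, so c ≤ 52.
Iterate a from 1 to ⌊p/3⌋ = 35; for each a, b ranges from a to ⌊(p−a)/2⌋ with c = p − a − b, keeping only c ≥ b.
Triples: (1, 52, 52), (2, 51, 52), (3, 50, 52), …
Count = 243 triangles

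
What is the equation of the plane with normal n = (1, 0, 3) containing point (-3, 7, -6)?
d = n·P = (1)(-3) + (0)(7) + (3)(-6) = -21
Plane: x + 3z = -21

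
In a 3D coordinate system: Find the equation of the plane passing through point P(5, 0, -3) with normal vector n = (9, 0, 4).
d = n·P = (9)(5) + (0)(0) + (4)(-3) = 33
Plane: 9x + 4z = 33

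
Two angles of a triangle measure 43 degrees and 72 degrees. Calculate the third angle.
Sum of angles in a triangle = 180 degrees
Third angle = 180 - 43 - 72
Third angle = 65 degrees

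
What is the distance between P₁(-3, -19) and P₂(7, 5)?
Using the distance formula: d = sqrt((x₂-x₁)² + (y₂-y₁)²)
dx = 7 - (-3) = 10
dy = 5 - (-19) = 24
d = sqrt(10² + 24²) = sqrt(100 + 576) = sqrt(676) = 26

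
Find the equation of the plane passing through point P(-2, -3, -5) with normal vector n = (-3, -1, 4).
d = n·P = (-3)(-2) + (-1)(-3) + (4)(-5) = -11
Plane: -3x - y + 4z = -11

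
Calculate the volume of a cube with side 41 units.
Volume = s³
Volume = 41³
Volume = 68921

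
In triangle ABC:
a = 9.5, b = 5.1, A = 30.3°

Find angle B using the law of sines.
sin(B)/b = sin(A)/a
sin(B) = b·sin(A)/a = 5.1·sin(30.3°)/9.5 = 0.270852
B = arcsin(0.270852) = 15.71°  (b ≤ a, so B ≤ A and the acute solution is unique)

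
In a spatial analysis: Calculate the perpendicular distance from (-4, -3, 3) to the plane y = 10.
d = |0(-4) + 1(-3) + 0(3) - (10)| / √(0² + 1² + 0²) = 13/√1 = 13.0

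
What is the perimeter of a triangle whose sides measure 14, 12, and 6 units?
Perimeter = sum of all sides
Perimeter = 14 + 12 + 6
Perimeter = 32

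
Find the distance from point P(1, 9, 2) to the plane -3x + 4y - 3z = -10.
d = |(-3)(1) + 4(9) + (-3)(2) - (-10)| / √((-3)² + 4² + (-3)²) = 37/√34 = 6.345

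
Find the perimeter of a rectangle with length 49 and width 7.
Perimeter = 2 * (length + width)
Perimeter = 2 * (49 + 7)
Perimeter = 2 * 56
Perimeter = 112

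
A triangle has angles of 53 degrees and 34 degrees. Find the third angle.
Sum of angles in a triangle = 180 degrees
Third angle = 180 - 53 - 34
Third angle = 93 degrees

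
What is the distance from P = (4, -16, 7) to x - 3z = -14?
d = |1(4) + 0(-16) + (-3)(7) - (-14)| / √(1² + 0² + (-3)²) = 3/√10 = 0.9487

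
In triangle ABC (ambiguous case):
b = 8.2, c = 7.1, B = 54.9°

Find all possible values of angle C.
sin(C)/c = sin(B)/b  →  sin(C) = c·sin(B)/b = 7.1·sin(54.9°)/8.2 = 0.708398
C₁ = arcsin(0.708398) = 45.1°,  C₂ = 180° - C₁ = 134.9°
Check C₂: A = 180° - 54.9° - 134.9° = -9.8° ≤ 0, rejected
C = 45.1° (one solution)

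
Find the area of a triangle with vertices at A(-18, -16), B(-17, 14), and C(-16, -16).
Using the coordinate formula: Area = (1/2)|x₁(y₂-y₃) + x₂(y₃-y₁) + x₃(y₁-y₂)|
Area = (1/2)|(-18)(14-(-16)) + (-17)((-16)-(-16)) + (-16)((-16)-14)|
Area = (1/2)|(-18)*30 + (-17)*0 + (-16)*(-30)|
Area = (1/2)|(-540) + 0 + 480|
Area = (1/2)*60 = 30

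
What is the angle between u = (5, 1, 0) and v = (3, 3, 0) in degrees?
u·v = 18, |u|² = 26, |v|² = 18
cos θ = 18/√468 ≈ 0.8321
θ ≈ 33.69°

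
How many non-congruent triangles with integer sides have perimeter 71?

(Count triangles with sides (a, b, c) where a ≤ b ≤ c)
With a ≤ b ≤ c and a + b + c = 71, the triangle inequality a + b > c gives c < 71/2, so c ≤ 35.
Iterate a from 1 to ⌊p/3⌋ = 23; for each a, b ranges from a to ⌊(p−a)/2⌋ with c = p − a − b, keeping only c ≥ b.
Triples: (1, 35, 35), (2, 34, 35), (3, 33, 35), …
Count = 114 triangles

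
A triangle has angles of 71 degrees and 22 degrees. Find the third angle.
Sum of angles in a triangle = 180 degrees
Third angle = 180 - 71 - 22
Third angle = 87 degrees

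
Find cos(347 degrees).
cos(347 degrees) = 0.9744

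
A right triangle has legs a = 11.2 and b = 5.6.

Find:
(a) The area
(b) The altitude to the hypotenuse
(a) Area = ½ab = ½·11.2·5.6 = 31.36
(b) Hypotenuse c = √(11.2² + 5.6²) = √156.8 = 12.522
    Area = ½·c·h_c  →  h_c = 2·Area/c = 2·31.36/12.522 = 5.009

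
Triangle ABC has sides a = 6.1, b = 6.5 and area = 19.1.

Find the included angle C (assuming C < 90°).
Area = ½ab·sin(C)  →  sin(C) = 2·Area/(ab)
sin(C) = 2·19.1/(6.1·6.5) = 0.963430
C = arcsin(0.963430) = 74.46°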